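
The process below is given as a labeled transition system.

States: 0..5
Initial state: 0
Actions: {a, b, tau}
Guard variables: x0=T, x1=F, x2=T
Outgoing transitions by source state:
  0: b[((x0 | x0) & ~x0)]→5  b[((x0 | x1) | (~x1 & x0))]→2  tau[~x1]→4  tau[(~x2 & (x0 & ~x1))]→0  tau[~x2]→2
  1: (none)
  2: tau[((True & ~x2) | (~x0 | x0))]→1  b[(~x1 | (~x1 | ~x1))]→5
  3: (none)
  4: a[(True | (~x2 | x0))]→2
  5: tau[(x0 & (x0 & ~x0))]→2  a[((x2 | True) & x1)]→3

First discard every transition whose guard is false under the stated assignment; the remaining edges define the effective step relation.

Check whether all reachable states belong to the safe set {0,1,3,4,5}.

Answer: INVARIANT VIOLATED at state 2

Working:
Inv-set: {0,1,3,4,5}
Reach set: {0,1,2,4,5}
  0: safe
  1: safe
  2: ✗ unsafe
  4: safe
  5: safe
counterexample path to 2: b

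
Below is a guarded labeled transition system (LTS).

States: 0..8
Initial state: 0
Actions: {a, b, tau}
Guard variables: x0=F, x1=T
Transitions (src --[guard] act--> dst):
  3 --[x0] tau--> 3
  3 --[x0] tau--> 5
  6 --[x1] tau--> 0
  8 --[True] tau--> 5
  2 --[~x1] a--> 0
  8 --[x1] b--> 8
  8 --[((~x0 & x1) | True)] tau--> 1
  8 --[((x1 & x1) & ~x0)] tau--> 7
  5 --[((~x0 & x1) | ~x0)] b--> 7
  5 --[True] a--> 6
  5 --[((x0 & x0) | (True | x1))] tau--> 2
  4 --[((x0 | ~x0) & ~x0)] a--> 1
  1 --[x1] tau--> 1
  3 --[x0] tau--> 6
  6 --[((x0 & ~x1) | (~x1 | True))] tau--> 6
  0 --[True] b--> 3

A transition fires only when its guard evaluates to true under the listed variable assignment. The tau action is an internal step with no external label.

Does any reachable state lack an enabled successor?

Answer: DEADLOCK at state 3

Trace:
Reach set: {0,3}
  0: b→3  [1 out]
  3: ∅  [no exit]
witness 3: b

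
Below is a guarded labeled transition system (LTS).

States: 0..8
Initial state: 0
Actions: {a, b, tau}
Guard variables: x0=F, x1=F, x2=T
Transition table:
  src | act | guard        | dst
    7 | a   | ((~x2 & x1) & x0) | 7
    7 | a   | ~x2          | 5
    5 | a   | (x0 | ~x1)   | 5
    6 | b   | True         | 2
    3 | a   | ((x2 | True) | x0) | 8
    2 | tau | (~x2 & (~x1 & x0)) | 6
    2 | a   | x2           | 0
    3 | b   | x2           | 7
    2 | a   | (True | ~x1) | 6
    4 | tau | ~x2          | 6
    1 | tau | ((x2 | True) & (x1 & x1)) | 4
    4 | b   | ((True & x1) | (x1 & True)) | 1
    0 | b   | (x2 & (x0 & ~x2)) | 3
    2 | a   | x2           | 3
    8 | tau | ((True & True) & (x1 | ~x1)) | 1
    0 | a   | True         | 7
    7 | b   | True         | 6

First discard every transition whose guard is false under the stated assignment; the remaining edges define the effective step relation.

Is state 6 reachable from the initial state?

Answer: REACHABLE

Trace:
10 transition(s) survive guard evaluation.
L0 = {0}
L1 = {7}  cumulative {0,7}
L2 = {6}  cumulative {0,6,7}
L3 = {2}  cumulative {0,2,6,7}
L4 = {3}  cumulative {0,2,3,6,7}
L5 = {8}  cumulative {0,2,3,6,7,8}
L6 = {1}  cumulative {0,1,2,3,6,7,8}
Reach set: {0,1,2,3,6,7,8}
Path to 6: a·b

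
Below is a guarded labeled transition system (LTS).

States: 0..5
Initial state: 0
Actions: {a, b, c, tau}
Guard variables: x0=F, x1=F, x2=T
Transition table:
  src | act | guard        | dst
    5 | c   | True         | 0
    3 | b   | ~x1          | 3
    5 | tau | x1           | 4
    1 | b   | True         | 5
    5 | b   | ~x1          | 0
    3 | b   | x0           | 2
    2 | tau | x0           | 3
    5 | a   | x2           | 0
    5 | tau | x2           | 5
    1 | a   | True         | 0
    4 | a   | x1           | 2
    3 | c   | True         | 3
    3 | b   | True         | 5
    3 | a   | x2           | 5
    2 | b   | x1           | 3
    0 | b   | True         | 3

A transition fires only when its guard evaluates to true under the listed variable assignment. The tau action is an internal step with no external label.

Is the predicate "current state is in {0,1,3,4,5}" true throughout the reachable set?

Answer: INVARIANT HOLDS

Working:
Inv-set: {0,1,3,4,5}
Reach set: {0,3,5}
  0: safe
  3: safe
  5: safe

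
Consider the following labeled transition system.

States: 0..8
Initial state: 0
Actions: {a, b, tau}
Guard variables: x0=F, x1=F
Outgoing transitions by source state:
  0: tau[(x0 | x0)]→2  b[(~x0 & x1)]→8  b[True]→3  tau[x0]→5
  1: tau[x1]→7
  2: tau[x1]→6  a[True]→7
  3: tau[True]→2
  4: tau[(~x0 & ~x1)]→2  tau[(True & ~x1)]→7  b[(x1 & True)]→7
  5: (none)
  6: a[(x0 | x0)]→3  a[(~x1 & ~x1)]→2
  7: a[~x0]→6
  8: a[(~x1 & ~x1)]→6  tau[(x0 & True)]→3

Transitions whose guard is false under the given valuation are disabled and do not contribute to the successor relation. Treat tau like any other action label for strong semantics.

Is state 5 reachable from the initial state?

After dropping false guards: 8 live edges.
depth 0: {0}
depth 1: {3}  cumulative {0,3}
depth 2: {2}  cumulative {0,2,3}
depth 3: {7}  cumulative {0,2,3,7}
depth 4: {6}  cumulative {0,2,3,6,7}
Reach set: {0,2,3,6,7}

Answer: UNREACHABLE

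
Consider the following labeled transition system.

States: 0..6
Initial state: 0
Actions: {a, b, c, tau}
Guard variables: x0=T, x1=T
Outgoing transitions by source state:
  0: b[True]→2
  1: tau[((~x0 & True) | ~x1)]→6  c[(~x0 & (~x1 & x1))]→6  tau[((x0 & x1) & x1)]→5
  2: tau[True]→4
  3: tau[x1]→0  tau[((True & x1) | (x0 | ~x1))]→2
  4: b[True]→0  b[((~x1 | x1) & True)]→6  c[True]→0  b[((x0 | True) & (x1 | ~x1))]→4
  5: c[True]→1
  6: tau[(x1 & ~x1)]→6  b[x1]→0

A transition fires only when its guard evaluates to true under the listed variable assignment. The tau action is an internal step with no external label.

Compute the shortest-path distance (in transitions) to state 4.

BFS to 4:
  L0 = {0}
  L1 = {2}
  L2 = {4}
depth(4)=2, e.g. b·tau

Answer: 2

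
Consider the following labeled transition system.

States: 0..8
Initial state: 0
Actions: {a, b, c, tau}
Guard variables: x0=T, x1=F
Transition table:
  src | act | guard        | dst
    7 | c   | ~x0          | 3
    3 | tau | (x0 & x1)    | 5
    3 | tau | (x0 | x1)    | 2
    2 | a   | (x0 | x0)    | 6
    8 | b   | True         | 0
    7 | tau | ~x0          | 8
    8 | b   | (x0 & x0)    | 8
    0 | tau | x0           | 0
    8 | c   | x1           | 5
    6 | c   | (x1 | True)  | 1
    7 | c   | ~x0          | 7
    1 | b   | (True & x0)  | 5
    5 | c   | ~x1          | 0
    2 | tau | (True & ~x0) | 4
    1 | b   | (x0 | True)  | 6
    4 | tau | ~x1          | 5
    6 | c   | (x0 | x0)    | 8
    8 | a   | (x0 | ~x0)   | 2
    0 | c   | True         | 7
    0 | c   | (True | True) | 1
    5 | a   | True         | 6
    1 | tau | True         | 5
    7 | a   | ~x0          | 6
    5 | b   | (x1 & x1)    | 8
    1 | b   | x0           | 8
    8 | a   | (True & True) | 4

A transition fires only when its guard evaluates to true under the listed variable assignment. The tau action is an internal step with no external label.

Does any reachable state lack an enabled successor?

Reachable = {0,1,2,4,5,6,7,8}
  0: c→1  c→7  tau→0  [3 exit(s)]
  1: b→5  b→6  b→8  tau→5  [4 exit(s)]
  2: a→6  [1 exit(s)]
  4: tau→5  [1 exit(s)]
  5: a→6  c→0  [2 exit(s)]
  6: c→1  c→8  [2 exit(s)]
  7: ∅  [deadlock]
  8: a→2  a→4  b→0  b→8  [4 exit(s)]
Path to 7: c

Answer: DEADLOCK at state 7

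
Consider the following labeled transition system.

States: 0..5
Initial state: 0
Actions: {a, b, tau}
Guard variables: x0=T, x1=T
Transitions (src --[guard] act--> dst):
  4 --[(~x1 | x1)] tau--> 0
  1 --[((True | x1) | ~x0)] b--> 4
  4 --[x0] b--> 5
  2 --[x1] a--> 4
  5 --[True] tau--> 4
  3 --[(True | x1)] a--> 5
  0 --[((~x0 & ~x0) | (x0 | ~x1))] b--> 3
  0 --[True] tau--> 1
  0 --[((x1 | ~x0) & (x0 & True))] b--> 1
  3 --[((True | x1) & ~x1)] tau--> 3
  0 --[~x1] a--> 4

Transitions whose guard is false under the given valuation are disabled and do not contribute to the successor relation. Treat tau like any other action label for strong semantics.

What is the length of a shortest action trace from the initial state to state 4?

Layered search for 4:
  depth 0: {0}
  depth 1: {1,3}
  depth 2: {4,5}
first hit 4 at d=2 via b·b

Answer: 2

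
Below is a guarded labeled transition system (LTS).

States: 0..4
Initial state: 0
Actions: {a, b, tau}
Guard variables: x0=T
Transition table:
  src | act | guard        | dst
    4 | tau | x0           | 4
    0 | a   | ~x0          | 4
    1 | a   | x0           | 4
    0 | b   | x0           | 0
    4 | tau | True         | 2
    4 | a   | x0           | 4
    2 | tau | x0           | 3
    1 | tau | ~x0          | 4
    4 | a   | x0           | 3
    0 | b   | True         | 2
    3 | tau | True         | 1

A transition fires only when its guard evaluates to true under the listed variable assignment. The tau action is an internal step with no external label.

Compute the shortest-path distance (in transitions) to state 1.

Breadth-first toward 1:
  depth 0: {0}
  depth 1: {2}
  depth 2: {3}
  depth 3: {1}
1 enters at depth 3; path b·tau·tau

Answer: 3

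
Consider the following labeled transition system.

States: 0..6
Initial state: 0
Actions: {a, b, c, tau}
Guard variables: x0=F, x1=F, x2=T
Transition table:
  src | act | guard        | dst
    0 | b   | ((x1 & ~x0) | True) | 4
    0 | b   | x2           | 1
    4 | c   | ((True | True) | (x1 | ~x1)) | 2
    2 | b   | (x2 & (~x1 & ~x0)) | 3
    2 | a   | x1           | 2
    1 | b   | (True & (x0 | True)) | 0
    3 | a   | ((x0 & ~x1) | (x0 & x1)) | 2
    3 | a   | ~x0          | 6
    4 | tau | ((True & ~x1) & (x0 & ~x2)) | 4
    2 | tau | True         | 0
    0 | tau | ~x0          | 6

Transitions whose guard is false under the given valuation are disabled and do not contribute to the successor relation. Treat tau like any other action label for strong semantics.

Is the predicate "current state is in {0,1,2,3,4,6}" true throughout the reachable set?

Inv-set: {0,1,2,3,4,6}
Reach set: {0,1,2,3,4,6}
  0: safe
  1: safe
  2: safe
  3: safe
  4: safe
  6: safe

Answer: INVARIANT HOLDS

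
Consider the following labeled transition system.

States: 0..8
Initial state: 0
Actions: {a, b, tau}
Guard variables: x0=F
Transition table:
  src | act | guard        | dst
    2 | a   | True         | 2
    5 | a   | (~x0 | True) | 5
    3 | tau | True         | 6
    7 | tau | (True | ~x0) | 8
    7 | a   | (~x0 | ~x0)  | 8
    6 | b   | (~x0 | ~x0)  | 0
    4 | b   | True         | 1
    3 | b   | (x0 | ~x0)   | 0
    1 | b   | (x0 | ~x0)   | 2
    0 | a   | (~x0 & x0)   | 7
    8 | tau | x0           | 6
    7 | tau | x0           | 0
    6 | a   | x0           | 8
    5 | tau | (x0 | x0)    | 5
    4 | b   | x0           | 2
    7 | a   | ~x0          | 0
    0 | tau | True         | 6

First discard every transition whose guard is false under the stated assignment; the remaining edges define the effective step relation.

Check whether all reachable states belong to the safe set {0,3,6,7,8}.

Answer: INVARIANT HOLDS

Working:
Allowed set {0,3,6,7,8}
Reachable = {0,6}
  0: ok
  6: ok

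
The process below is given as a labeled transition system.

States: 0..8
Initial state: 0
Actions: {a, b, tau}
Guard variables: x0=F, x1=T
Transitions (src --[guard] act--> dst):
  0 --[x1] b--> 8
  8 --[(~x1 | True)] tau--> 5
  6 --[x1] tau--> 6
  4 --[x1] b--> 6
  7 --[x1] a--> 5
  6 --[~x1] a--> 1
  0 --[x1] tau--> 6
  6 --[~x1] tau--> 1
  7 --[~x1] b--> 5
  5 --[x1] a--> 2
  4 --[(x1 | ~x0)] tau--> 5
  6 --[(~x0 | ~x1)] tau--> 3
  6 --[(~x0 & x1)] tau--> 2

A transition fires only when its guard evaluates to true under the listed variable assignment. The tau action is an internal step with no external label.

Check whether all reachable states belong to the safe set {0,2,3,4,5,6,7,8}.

Answer: INVARIANT HOLDS

Analysis:
Inv-set: {0,2,3,4,5,6,7,8}
Reach set: {0,2,3,5,6,8}
  0: ok
  2: ok
  3: ok
  5: ok
  6: ok
  8: ok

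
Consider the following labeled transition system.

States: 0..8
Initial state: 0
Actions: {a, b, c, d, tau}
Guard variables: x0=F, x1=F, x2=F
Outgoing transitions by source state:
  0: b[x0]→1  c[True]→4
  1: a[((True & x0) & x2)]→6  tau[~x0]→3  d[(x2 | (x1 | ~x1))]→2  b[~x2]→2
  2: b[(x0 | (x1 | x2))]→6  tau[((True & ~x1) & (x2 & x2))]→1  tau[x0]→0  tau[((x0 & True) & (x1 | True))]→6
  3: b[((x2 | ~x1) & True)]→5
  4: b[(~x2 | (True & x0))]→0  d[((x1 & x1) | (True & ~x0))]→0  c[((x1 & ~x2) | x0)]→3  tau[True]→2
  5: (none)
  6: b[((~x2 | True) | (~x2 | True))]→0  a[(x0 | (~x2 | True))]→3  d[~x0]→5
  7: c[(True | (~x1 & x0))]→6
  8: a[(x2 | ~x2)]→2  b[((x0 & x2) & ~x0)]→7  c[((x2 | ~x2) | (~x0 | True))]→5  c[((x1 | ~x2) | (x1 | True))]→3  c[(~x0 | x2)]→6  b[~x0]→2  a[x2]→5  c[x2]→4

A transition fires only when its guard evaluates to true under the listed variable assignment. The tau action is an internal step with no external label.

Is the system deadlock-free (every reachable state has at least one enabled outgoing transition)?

Answer: DEADLOCK at state 2

Trace:
R = {0,2,4}
  0: c→4  [deg 1]
  2: ∅  [deadlock]
  4: b→0  d→0  tau→2  [deg 3]
witness 2: c·tau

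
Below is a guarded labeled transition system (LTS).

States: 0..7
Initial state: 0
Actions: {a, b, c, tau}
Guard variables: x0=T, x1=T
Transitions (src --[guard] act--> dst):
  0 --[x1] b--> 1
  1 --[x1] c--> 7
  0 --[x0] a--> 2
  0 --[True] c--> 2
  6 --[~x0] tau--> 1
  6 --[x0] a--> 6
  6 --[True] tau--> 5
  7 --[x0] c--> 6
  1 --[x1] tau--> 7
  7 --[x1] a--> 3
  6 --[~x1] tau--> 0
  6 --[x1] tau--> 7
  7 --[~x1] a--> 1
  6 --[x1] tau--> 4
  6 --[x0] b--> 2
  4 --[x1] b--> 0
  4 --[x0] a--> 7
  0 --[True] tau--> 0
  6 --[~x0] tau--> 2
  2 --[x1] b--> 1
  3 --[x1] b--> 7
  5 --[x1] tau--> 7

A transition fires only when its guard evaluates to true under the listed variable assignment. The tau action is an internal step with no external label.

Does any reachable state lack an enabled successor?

R = {0,1,2,3,4,5,6,7}
  0: a→2  b→1  c→2  tau→0  [deg 4]
  1: c→7  tau→7  [deg 2]
  2: b→1  [deg 1]
  3: b→7  [deg 1]
  4: a→7  b→0  [deg 2]
  5: tau→7  [deg 1]
  6: a→6  b→2  tau→4  tau→5  tau→7  [deg 5]
  7: a→3  c→6  [deg 2]

Answer: DEADLOCK-FREE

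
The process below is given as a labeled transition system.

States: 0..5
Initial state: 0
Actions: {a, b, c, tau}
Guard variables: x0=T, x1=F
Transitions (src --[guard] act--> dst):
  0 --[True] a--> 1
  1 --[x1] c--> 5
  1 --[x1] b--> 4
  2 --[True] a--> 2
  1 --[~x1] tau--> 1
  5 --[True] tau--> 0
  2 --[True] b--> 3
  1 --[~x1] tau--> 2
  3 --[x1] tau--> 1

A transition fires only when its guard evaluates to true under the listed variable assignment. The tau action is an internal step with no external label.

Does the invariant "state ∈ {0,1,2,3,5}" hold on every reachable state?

Allowed set {0,1,2,3,5}
R = {0,1,2,3}
  0: ok
  1: ok
  2: ok
  3: ok

Answer: INVARIANT HOLDS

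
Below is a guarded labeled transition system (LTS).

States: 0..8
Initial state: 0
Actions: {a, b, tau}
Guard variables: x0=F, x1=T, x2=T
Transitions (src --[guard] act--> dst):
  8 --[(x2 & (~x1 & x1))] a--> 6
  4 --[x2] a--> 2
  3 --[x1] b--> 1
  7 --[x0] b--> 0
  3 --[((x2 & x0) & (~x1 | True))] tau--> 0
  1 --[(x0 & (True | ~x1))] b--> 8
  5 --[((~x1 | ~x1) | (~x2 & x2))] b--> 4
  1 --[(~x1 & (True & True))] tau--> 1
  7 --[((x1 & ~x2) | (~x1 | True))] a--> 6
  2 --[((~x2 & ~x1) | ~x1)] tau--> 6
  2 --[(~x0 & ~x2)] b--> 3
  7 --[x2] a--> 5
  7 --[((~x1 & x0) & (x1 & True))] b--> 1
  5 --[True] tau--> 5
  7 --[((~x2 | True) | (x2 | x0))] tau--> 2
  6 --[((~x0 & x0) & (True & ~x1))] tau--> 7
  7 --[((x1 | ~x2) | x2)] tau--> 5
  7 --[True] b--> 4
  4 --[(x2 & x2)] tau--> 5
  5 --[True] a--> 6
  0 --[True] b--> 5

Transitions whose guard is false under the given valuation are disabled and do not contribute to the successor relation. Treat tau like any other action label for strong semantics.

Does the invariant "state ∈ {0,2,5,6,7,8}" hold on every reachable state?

Safe = {0,2,5,6,7,8}
R = {0,5,6}
  0: safe
  5: safe
  6: safe

Answer: INVARIANT HOLDS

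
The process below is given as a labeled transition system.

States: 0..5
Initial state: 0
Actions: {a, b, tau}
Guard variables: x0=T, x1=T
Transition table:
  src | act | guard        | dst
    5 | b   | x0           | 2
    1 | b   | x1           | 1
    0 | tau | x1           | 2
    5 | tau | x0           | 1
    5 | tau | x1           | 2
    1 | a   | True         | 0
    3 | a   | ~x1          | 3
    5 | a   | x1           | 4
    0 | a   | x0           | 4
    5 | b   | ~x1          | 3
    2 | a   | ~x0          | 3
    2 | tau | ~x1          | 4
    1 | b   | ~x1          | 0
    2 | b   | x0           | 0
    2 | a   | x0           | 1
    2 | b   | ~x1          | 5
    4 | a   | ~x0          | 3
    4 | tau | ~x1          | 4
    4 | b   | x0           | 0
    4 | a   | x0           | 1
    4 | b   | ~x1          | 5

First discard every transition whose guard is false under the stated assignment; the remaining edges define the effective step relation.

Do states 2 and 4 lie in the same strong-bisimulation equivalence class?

Bisimulation quotient by refinement:
  P[0] = {{0,1,2,3,4,5}}
  P[1] = {{0},{1,2,4},{3},{5}}
  P[2] = {{0},{1},{2,4},{3},{5}}
Fixed point at round 3; 5 class(es).
2∈{2,4}, 4∈{2,4}

Answer: BISIMILAR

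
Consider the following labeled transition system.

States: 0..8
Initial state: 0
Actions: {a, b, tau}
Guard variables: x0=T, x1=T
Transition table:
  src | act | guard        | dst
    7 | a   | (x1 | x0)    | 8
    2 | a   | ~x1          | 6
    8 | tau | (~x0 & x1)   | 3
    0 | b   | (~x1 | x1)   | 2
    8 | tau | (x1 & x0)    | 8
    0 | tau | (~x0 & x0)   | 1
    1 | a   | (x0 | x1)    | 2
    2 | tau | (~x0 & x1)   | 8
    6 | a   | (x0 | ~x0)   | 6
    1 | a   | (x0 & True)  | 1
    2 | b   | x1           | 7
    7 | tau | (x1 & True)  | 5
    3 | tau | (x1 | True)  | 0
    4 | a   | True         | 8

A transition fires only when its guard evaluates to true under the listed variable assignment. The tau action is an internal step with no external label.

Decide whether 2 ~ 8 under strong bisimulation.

Refine partition for ~:
  P[0] = {{0,1,2,3,4,5,6,7,8}}
  P[1] = {{0,2},{1,4,6},{3,8},{5},{7}}
  P[2] = {{0},{1},{2},{3},{4},{5},{6},{7},{8}}
Fixed point at round 3; 9 class(es).
[2]={2}  [8]={8}

Answer: NOT BISIMILAR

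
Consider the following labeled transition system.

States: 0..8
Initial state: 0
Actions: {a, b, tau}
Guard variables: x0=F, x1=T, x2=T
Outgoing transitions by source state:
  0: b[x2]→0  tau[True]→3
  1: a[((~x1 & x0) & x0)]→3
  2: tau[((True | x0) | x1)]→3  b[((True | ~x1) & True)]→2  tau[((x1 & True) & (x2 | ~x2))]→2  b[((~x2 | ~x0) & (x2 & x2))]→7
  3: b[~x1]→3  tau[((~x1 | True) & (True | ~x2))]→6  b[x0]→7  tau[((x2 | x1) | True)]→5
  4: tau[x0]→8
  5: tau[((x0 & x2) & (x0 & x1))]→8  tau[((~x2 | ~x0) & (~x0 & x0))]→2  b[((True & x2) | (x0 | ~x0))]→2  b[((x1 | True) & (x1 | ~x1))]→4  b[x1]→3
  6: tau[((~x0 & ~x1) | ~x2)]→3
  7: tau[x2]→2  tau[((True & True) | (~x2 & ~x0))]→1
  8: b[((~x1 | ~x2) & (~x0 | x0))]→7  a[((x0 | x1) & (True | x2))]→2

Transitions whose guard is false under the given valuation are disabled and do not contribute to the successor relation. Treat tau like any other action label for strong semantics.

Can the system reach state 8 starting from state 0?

After dropping false guards: 14 live edges.
depth 0: {0}
depth 1: {3}  total {0,3}
depth 2: {5,6}  total {0,3,5,6}
depth 3: {2,4}  total {0,2,3,4,5,6}
depth 4: {7}  total {0,2,3,4,5,6,7}
depth 5: {1}  total {0,1,2,3,4,5,6,7}
R = {0,1,2,3,4,5,6,7}

Answer: UNREACHABLE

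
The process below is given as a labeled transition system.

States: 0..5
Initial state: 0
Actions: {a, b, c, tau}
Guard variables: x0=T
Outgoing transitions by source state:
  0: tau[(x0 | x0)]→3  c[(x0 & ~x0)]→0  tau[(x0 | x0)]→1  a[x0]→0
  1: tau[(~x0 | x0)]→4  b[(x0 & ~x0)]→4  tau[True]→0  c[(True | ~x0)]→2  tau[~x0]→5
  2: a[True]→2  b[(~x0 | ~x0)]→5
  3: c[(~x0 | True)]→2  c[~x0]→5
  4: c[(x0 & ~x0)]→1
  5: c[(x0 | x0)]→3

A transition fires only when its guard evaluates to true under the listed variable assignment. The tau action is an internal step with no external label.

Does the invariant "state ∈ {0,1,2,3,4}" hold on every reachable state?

Inv-set: {0,1,2,3,4}
R = {0,1,2,3,4}
  0: ok
  1: ok
  2: ok
  3: ok
  4: ok

Answer: INVARIANT HOLDS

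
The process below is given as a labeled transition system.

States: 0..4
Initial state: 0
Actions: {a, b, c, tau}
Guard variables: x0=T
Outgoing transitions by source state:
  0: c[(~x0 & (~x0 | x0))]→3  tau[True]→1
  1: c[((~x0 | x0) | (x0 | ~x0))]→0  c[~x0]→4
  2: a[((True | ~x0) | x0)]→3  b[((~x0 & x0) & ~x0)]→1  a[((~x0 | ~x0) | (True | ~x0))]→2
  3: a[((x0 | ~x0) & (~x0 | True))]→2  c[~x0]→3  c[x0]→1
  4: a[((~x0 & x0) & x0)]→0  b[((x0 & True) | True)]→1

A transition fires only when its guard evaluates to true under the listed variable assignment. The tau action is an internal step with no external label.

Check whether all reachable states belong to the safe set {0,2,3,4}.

Inv-set: {0,2,3,4}
Reachable = {0,1}
  0: ✓
  1: outside
counterexample path to 1: tau

Answer: INVARIANT VIOLATED at state 1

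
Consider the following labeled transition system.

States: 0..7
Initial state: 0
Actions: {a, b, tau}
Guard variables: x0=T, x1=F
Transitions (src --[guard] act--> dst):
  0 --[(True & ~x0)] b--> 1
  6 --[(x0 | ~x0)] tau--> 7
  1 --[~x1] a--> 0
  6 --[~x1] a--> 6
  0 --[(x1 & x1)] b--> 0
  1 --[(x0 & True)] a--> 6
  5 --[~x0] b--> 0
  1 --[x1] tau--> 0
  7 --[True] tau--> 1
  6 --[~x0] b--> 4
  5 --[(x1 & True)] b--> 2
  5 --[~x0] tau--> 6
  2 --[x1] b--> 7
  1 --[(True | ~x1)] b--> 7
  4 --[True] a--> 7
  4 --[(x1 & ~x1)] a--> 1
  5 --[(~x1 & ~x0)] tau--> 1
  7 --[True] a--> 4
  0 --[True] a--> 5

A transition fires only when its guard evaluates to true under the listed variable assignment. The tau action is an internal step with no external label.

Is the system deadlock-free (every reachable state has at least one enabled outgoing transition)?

R = {0,5}
  0: a→5  [1 exit(s)]
  5: ∅  [STUCK]
trace reaching 5: a

Answer: DEADLOCK at state 5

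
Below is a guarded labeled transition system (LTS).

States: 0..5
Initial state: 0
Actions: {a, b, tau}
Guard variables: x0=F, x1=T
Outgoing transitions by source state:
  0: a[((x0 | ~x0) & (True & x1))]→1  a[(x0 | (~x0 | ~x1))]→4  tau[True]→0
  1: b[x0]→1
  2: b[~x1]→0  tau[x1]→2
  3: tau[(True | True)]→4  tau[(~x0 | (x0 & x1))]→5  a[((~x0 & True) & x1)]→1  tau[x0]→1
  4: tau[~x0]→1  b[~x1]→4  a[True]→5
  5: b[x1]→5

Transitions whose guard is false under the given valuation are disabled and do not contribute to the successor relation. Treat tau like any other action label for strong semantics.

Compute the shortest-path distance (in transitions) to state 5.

Layered search for 5:
  L0 = {0}
  L1 = {1,4}
  L2 = {5}
5 enters at depth 2; path a·a

Answer: 2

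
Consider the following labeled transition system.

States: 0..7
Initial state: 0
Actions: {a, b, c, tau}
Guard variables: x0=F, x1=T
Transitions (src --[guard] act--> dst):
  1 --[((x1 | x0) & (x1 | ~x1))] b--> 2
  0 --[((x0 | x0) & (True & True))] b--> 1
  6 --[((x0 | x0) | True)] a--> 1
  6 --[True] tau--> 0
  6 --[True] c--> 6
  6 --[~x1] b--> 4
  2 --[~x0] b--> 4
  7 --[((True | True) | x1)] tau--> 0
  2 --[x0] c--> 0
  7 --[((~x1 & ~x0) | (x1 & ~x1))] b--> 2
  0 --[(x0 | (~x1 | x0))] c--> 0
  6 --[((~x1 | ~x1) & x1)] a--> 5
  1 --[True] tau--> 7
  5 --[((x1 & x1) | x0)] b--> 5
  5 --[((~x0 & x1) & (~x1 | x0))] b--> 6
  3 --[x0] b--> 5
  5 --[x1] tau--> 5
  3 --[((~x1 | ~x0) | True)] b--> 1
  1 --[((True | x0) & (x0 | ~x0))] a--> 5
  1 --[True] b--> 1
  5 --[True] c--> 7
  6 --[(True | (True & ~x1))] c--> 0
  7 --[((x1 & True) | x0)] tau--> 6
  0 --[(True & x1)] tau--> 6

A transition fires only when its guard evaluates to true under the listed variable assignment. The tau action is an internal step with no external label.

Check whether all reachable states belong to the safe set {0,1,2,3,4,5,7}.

Answer: INVARIANT VIOLATED at state 6

Working:
Inv-set: {0,1,2,3,4,5,7}
Reach set: {0,1,2,4,5,6,7}
  0: ✓
  1: ✓
  2: ✓
  4: ✓
  5: ✓
  6: outside
  7: ✓
counterexample path to 6: tau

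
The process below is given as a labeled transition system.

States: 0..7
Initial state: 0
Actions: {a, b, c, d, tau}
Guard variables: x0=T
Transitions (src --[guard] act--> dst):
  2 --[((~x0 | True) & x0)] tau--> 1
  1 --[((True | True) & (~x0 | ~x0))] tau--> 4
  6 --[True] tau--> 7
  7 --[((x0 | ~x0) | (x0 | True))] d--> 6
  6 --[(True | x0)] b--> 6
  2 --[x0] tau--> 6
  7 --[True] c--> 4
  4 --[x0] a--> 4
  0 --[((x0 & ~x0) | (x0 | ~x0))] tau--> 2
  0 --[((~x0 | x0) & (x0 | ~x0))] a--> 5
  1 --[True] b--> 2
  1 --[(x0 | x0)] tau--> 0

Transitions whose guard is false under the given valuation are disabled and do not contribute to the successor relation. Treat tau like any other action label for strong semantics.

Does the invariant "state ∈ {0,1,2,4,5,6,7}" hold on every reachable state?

Allowed set {0,1,2,4,5,6,7}
Reachable = {0,1,2,4,5,6,7}
  0: safe
  1: safe
  2: safe
  4: safe
  5: safe
  6: safe
  7: safe

Answer: INVARIANT HOLDS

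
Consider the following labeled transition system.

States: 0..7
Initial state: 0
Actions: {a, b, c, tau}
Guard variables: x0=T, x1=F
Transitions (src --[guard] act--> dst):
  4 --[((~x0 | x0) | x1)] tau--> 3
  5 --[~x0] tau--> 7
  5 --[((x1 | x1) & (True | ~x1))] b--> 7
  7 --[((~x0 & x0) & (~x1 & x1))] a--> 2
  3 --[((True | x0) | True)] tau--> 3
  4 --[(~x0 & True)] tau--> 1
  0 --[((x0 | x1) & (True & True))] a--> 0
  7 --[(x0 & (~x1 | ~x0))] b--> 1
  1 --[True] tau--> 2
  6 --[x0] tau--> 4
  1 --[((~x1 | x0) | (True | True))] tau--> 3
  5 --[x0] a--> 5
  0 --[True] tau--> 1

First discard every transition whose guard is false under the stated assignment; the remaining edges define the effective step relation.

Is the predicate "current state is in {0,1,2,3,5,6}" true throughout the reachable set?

Safe = {0,1,2,3,5,6}
R = {0,1,2,3}
  0: safe
  1: safe
  2: safe
  3: safe

Answer: INVARIANT HOLDS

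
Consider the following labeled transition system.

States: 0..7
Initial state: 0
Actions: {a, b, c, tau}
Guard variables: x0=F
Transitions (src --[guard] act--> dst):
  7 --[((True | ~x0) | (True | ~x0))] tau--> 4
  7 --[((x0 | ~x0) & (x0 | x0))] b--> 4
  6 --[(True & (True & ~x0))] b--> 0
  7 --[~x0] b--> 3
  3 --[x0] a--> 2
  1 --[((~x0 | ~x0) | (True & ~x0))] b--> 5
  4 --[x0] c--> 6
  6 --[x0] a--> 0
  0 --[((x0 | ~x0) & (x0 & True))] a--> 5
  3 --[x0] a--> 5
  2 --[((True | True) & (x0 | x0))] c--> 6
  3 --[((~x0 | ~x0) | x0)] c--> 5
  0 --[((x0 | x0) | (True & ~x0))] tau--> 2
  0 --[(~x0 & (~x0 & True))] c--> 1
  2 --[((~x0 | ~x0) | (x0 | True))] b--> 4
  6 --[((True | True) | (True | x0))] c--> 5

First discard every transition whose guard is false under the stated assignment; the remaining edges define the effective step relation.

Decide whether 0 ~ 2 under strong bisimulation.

Answer: NOT BISIMILAR

Working:
Refine partition for ~:
  round 0: {{0,1,2,3,4,5,6,7}}
  round 1: {{0},{1,2},{3},{4,5},{6},{7}}
Fixed point at round 2; 6 class(es).
[0]={0}  [2]={1,2}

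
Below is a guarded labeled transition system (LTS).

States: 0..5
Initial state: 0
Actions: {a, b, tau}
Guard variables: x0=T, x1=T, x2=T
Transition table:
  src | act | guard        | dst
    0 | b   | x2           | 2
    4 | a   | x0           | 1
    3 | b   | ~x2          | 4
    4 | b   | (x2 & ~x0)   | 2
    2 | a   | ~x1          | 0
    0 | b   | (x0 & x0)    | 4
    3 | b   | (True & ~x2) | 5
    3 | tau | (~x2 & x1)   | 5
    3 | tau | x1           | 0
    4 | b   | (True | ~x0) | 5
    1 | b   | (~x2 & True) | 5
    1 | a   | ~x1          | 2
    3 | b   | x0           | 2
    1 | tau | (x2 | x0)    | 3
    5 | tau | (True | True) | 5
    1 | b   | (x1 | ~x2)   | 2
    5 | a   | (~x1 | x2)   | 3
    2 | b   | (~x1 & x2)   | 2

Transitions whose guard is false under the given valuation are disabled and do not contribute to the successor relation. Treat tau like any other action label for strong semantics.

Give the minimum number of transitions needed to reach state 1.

Layered search for 1:
  Layer 0: {0}
  Layer 1: {2,4}
  Layer 2: {1,5}
depth(1)=2, e.g. b·a

Answer: 2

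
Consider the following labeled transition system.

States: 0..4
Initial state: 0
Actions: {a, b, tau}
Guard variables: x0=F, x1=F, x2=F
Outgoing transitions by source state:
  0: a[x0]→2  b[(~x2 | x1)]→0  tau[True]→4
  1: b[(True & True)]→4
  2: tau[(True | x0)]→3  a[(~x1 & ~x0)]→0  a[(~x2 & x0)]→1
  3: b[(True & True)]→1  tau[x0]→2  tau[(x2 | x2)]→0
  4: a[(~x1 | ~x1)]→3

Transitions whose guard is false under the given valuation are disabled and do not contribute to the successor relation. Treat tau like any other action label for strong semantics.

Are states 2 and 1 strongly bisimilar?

Refine partition for ~:
  P[0] = {{0,1,2,3,4}}
  P[1] = {{0},{1,3},{2},{4}}
  P[2] = {{0},{1},{2},{3},{4}}
stable after 3 split(s): 5 block(s)
2∈{2}, 1∈{1}

Answer: NOT BISIMILAR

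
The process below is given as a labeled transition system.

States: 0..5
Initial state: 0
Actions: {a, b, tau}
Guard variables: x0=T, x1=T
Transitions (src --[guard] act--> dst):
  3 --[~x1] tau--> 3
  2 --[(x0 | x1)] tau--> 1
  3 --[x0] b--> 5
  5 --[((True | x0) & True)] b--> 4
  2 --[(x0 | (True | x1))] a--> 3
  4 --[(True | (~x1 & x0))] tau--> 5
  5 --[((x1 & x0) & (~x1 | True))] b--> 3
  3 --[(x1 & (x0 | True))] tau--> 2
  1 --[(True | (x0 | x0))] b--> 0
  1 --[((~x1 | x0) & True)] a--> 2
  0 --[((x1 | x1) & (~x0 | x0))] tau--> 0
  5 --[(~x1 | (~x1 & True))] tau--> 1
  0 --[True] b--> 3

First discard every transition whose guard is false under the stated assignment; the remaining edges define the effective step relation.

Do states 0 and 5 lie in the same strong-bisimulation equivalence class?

Compute ~ classes (split until stable):
  π0 = {{0,1,2,3,4,5}}
  π1 = {{0,3},{1},{2},{4},{5}}
  π2 = {{0},{1},{2},{3},{4},{5}}
Fixed point at round 3; 6 class(es).
0∈{0}, 5∈{5}

Answer: NOT BISIMILAR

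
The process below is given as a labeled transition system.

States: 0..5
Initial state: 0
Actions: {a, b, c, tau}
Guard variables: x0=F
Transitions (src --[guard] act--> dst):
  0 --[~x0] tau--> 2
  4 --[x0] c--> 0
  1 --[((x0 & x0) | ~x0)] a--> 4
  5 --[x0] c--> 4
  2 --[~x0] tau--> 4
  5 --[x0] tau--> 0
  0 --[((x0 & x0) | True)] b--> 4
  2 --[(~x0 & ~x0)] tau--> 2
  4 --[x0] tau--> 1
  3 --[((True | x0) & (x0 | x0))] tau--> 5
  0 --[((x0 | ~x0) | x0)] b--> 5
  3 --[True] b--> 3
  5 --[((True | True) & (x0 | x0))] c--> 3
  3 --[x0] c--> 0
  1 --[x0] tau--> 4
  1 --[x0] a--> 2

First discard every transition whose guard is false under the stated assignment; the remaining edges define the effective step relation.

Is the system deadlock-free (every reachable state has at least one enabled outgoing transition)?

Answer: DEADLOCK at state 4

Analysis:
R = {0,2,4,5}
  0: b→4  b→5  tau→2  [3 out]
  2: tau→2  tau→4  [2 out]
  4: ∅  [STUCK]
  5: ∅  [STUCK]
Path to 4: b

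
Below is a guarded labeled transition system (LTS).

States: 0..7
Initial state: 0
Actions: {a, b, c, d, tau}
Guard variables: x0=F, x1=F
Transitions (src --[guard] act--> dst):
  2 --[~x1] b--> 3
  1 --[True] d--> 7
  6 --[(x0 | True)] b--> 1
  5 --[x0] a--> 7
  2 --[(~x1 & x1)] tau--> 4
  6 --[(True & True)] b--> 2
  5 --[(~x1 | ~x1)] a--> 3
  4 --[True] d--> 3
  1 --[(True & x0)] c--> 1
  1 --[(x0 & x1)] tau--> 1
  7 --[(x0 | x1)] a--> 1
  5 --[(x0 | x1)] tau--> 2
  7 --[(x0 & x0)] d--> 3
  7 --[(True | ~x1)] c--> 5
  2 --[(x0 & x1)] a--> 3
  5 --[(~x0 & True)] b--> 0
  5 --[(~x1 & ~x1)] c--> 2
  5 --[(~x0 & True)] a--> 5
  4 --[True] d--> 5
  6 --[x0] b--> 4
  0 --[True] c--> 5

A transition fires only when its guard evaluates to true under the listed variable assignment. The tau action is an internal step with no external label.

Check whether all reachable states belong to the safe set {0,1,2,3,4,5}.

Answer: INVARIANT HOLDS

Trace:
Inv-set: {0,1,2,3,4,5}
Reachable = {0,2,3,5}
  0: safe
  2: safe
  3: safe
  5: safe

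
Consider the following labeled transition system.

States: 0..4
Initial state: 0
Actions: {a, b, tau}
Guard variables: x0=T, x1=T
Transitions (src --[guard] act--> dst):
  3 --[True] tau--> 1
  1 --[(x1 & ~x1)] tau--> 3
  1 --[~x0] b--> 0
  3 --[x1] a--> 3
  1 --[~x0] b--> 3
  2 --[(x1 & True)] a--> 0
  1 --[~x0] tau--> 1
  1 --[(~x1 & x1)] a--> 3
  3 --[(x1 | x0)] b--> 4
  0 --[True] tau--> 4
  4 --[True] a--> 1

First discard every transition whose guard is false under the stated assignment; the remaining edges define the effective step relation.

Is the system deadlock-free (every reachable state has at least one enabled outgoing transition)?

Answer: DEADLOCK at state 1

Working:
Reach set: {0,1,4}
  0: tau→4  [deg 1]
  1: ∅  [no exit]
  4: a→1  [deg 1]
witness 1: tau·a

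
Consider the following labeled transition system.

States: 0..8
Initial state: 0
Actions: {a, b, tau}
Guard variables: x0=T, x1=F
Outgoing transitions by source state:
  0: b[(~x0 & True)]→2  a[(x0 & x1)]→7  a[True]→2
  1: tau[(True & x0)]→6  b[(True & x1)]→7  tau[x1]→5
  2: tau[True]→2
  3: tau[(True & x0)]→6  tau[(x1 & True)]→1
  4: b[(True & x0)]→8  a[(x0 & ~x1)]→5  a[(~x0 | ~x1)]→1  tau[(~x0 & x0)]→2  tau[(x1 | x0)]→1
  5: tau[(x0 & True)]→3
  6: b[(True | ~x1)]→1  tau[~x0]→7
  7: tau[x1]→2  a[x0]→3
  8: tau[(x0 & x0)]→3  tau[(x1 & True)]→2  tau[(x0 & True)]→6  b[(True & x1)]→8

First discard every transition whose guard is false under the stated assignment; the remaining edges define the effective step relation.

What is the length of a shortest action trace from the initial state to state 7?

Answer: UNREACHABLE

Trace:
BFS to 7:
  Layer 0: {0}
  Layer 1: {2}
7 never appears.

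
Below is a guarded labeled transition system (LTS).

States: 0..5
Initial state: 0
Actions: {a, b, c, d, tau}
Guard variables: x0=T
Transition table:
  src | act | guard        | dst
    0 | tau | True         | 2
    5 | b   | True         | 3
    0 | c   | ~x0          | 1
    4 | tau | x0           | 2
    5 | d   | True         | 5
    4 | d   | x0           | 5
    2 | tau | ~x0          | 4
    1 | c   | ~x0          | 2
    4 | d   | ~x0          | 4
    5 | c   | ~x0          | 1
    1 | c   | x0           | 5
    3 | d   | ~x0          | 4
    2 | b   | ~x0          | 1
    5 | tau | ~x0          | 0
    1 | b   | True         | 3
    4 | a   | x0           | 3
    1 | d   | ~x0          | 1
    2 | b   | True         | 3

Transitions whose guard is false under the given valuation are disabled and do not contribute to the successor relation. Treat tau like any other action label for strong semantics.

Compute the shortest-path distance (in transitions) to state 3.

BFS to 3:
  Layer 0: {0}
  Layer 1: {2}
  Layer 2: {3}
first hit 3 at d=2 via tau·b

Answer: 2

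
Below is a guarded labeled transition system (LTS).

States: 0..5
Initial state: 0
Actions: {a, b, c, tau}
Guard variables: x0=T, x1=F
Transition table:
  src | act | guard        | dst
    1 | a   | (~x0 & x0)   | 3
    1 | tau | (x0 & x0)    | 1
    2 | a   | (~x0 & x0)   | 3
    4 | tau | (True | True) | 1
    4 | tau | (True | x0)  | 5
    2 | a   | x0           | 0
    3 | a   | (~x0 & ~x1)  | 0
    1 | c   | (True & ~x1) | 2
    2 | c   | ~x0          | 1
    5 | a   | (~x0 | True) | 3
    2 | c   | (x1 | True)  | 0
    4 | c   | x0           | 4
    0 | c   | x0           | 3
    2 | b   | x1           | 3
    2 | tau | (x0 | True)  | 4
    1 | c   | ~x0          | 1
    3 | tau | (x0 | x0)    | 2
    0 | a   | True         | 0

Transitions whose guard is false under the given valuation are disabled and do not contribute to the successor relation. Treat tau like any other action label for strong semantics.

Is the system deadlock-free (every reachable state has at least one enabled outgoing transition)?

R = {0,1,2,3,4,5}
  0: a→0  c→3  [2 exit(s)]
  1: c→2  tau→1  [2 exit(s)]
  2: a→0  c→0  tau→4  [3 exit(s)]
  3: tau→2  [1 exit(s)]
  4: c→4  tau→1  tau→5  [3 exit(s)]
  5: a→3  [1 exit(s)]

Answer: DEADLOCK-FREE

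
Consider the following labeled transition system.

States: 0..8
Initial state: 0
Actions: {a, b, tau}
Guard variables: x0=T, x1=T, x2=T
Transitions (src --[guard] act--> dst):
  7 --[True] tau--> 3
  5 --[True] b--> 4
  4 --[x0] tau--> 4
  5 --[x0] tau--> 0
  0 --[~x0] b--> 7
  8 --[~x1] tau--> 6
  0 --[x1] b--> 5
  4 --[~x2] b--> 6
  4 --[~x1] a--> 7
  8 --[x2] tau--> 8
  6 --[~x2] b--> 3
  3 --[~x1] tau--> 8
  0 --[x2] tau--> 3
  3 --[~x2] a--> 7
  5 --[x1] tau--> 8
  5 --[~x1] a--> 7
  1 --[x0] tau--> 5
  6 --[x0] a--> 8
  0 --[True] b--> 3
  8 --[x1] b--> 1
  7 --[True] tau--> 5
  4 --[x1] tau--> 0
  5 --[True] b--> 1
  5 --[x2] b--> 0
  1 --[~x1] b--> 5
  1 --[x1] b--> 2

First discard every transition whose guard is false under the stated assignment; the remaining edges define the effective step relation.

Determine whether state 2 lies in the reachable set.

After dropping false guards: 17 live edges.
Layer 0: {0}
Layer 1: {3,5}  total {0,3,5}
Layer 2: {1,4,8}  total {0,1,3,4,5,8}
Layer 3: {2}  total {0,1,2,3,4,5,8}
Reachable = {0,1,2,3,4,5,8}
trace reaching 2: b·b·b

Answer: REACHABLE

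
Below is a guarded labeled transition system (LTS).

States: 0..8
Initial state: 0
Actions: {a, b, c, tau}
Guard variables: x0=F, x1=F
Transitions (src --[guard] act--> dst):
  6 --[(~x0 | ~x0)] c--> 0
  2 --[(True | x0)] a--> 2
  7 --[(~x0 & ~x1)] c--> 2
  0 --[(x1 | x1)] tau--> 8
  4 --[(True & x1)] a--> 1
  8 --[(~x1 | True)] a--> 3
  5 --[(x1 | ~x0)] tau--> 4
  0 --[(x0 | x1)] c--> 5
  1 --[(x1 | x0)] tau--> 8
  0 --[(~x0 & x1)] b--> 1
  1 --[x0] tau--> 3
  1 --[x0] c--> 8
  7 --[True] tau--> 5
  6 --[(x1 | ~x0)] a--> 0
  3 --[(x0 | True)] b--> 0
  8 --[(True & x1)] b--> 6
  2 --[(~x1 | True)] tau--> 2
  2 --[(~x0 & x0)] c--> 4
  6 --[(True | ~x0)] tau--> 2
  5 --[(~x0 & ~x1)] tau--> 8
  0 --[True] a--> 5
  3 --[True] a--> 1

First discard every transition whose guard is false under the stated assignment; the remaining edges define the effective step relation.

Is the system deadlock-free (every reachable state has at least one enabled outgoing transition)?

Answer: DEADLOCK at state 1

Working:
R = {0,1,3,4,5,8}
  0: a→5  [deg 1]
  1: ∅  [STUCK]
  3: a→1  b→0  [deg 2]
  4: ∅  [STUCK]
  5: tau→4  tau→8  [deg 2]
  8: a→3  [deg 1]
witness 1: a·tau·a·a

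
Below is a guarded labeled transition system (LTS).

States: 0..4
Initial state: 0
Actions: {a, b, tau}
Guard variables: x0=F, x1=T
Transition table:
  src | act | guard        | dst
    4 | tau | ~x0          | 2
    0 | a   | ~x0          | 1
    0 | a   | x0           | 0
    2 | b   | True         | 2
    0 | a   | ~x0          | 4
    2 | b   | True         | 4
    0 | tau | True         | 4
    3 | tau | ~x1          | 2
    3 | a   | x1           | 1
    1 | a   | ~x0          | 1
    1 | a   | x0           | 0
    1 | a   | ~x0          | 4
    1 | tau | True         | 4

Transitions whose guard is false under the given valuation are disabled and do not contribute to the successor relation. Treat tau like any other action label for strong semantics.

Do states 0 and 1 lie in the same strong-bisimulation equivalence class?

Compute ~ classes (split until stable):
  round 0: {{0,1,2,3,4}}
  round 1: {{0,1},{2},{3},{4}}
Fixed point at round 2; 4 class(es).
class of 0: {0,1}; class of 1: {0,1}

Answer: BISIMILAR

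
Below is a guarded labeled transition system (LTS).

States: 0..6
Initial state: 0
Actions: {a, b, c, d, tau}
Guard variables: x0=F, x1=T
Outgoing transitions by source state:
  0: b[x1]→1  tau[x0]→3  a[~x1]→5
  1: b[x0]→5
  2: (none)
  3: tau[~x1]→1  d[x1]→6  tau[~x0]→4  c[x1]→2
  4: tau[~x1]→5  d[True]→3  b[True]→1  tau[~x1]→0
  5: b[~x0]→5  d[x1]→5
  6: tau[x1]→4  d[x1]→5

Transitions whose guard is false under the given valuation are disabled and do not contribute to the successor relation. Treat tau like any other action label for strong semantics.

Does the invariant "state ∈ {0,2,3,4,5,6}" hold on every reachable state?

Inv-set: {0,2,3,4,5,6}
Reach set: {0,1}
  0: ✓
  1: outside
witness against invariant: b → 1

Answer: INVARIANT VIOLATED at state 1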